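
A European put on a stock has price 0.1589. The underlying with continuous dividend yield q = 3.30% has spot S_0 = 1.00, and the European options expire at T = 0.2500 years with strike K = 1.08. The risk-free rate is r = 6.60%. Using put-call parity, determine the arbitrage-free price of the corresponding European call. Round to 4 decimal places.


Put-call parity: C - P = S_0 * exp(-qT) - K * exp(-rT).
S_0 * exp(-qT) = 1.0000 * 0.99178394 = 0.99178394
K * exp(-rT) = 1.0800 * 0.98363538 = 1.06232621
C = P + S*exp(-qT) - K*exp(-rT)
C = 0.1589 + 0.99178394 - 1.06232621 = 0.0884

Answer: Call price = 0.0884


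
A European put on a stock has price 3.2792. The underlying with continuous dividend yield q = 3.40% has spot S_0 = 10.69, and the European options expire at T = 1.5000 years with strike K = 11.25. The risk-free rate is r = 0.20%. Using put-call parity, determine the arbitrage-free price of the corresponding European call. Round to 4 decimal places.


Put-call parity: C - P = S_0 * exp(-qT) - K * exp(-rT).
S_0 * exp(-qT) = 10.6900 * 0.95027867 = 10.15847899
K * exp(-rT) = 11.2500 * 0.99700450 = 11.21630057
C = P + S*exp(-qT) - K*exp(-rT)
C = 3.2792 + 10.15847899 - 11.21630057 = 2.2214

Answer: Call price = 2.2214


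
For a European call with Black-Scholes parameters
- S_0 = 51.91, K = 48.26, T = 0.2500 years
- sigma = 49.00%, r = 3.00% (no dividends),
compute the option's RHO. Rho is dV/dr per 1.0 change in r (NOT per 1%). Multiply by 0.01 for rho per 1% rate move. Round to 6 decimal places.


d1 = 0.4506975087; d2 = 0.2056975087
phi(d1) = 0.3604137307; exp(-qT) = 1.0000000000; exp(-rT) = 0.9925280548
N(d2) = 0.5814863977
Rho = K*T*exp(-rT)*N(d2) = 48.2600 * 0.2500 * 0.9925280548 * 0.5814863977 = 6.963213

Answer: Rho = 6.963213


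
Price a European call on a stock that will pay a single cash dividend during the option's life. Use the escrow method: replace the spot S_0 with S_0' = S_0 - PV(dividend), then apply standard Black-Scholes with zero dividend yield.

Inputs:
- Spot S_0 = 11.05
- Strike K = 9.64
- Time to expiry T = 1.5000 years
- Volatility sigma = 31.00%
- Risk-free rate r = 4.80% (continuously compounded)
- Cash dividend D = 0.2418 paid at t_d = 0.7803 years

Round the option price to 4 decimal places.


Answer: Price = 2.5877

Derivation:
PV(D) = D * exp(-r * t_d) = 0.2418 * 0.96323834 = 0.23291103
S_0' = S_0 - PV(D) = 11.0500 - 0.23291103 = 10.81708897
d1 = (ln(S_0'/K) + (r + sigma^2/2)*T) / (sigma*sqrt(T)) = 0.68291007
d2 = d1 - sigma*sqrt(T) = 0.30323916
exp(-rT) = 0.93053090
N(d1) = 0.75266816; N(d2) = 0.61914620
C = S_0' * N(d1) - K * exp(-rT) * N(d2) = 10.81708897 * 0.75266816 - 9.6400 * 0.93053090 * 0.61914620 = 2.5877


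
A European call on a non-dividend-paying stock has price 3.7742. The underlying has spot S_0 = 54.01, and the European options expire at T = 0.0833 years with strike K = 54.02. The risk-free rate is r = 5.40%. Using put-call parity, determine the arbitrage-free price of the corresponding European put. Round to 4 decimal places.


Answer: Put price = 3.5418

Derivation:
Put-call parity: C - P = S_0 * exp(-qT) - K * exp(-rT).
S_0 * exp(-qT) = 54.0100 * 1.00000000 = 54.01000000
K * exp(-rT) = 54.0200 * 0.99551190 = 53.77755293
P = C - S*exp(-qT) + K*exp(-rT)
P = 3.7742 - 54.01000000 + 53.77755293 = 3.5418


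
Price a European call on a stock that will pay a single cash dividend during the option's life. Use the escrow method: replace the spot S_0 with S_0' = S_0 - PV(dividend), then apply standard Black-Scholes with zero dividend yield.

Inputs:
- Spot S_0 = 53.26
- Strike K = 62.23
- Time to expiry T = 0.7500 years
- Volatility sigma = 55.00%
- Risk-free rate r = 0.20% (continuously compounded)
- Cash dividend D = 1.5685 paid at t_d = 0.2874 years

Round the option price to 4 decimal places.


Answer: Price = 6.2637

Derivation:
PV(D) = D * exp(-r * t_d) = 1.5685 * 0.99942537 = 1.56759869
S_0' = S_0 - PV(D) = 53.2600 - 1.56759869 = 51.69240131
d1 = (ln(S_0'/K) + (r + sigma^2/2)*T) / (sigma*sqrt(T)) = -0.14819827
d2 = d1 - sigma*sqrt(T) = -0.62451224
exp(-rT) = 0.99850112
N(d1) = 0.44109315; N(d2) = 0.26614562
C = S_0' * N(d1) - K * exp(-rT) * N(d2) = 51.69240131 * 0.44109315 - 62.2300 * 0.99850112 * 0.26614562 = 6.2637


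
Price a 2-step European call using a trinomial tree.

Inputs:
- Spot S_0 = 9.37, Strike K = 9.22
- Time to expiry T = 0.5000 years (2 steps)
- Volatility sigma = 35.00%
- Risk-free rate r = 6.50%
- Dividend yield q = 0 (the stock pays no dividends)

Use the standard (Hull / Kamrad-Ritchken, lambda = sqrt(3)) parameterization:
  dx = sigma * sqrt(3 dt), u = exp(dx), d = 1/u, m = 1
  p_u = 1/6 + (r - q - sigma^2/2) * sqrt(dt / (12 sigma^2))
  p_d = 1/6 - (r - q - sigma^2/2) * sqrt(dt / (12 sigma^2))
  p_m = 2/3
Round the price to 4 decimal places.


Answer: Price = V(0,0) = 1.0435

Derivation:
dt = T/N = 0.250000; dx = sigma*sqrt(3*dt) = 0.303109
u = exp(dx) = 1.354062; d = 1/u = 0.738519
p_u = 0.168213, p_m = 0.666667, p_d = 0.165120
Discount per step: exp(-r*dt) = 0.983881
Stock lattice S(k, j) with j the centered position index:
  k=0: S(0,+0) = 9.3700
  k=1: S(1,-1) = 6.9199; S(1,+0) = 9.3700; S(1,+1) = 12.6876
  k=2: S(2,-2) = 5.1105; S(2,-1) = 6.9199; S(2,+0) = 9.3700; S(2,+1) = 12.6876; S(2,+2) = 17.1797
Terminal payoffs V(N, j) = max(S_T - K, 0):
  V(2,-2) = 0.000000; V(2,-1) = 0.000000; V(2,+0) = 0.150000; V(2,+1) = 3.467560; V(2,+2) = 7.959742
Backward induction: V(k, j) = exp(-r*dt) * [p_u * V(k+1, j+1) + p_m * V(k+1, j) + p_d * V(k+1, j-1)]
  V(1,-1) = exp(-r*dt) * [p_u*0.150000 + p_m*0.000000 + p_d*0.000000] = 0.024825
  V(1,+0) = exp(-r*dt) * [p_u*3.467560 + p_m*0.150000 + p_d*0.000000] = 0.672275
  V(1,+1) = exp(-r*dt) * [p_u*7.959742 + p_m*3.467560 + p_d*0.150000] = 3.616165
  V(0,+0) = exp(-r*dt) * [p_u*3.616165 + p_m*0.672275 + p_d*0.024825] = 1.043474


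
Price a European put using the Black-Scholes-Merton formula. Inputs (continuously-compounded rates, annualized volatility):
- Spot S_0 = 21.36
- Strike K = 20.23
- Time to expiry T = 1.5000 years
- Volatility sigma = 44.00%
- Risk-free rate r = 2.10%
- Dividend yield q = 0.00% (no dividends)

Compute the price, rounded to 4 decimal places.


d1 = (ln(S/K) + (r - q + 0.5*sigma^2) * T) / (sigma * sqrt(T)) = 0.42875973
d2 = d1 - sigma * sqrt(T) = -0.11012801
exp(-rT) = 0.96899096; exp(-qT) = 1.00000000
P = K * exp(-rT) * N(-d2) - S_0 * exp(-qT) * N(-d1)
N(-d1) = 0.33404904; N(-d2) = 0.54384607
P = 20.2300 * 0.96899096 * 0.54384607 - 21.3600 * 1.00000000 * 0.33404904 = 3.5256

Answer: Price = 3.5256


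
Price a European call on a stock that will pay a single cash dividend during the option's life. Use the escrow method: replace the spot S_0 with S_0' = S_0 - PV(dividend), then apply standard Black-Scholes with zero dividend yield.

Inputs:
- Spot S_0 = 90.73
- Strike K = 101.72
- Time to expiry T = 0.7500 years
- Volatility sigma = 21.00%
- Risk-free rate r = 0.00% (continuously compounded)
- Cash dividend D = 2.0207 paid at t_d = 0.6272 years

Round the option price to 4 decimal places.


PV(D) = D * exp(-r * t_d) = 2.0207 * 1.00000000 = 2.02070000
S_0' = S_0 - PV(D) = 90.7300 - 2.02070000 = 88.70930000
d1 = (ln(S_0'/K) + (r + sigma^2/2)*T) / (sigma*sqrt(T)) = -0.66159782
d2 = d1 - sigma*sqrt(T) = -0.84346315
exp(-rT) = 1.00000000
N(d1) = 0.25411450; N(d2) = 0.19948473
C = S_0' * N(d1) - K * exp(-rT) * N(d2) = 88.70930000 * 0.25411450 - 101.7200 * 1.00000000 * 0.19948473 = 2.2507

Answer: Price = 2.2507


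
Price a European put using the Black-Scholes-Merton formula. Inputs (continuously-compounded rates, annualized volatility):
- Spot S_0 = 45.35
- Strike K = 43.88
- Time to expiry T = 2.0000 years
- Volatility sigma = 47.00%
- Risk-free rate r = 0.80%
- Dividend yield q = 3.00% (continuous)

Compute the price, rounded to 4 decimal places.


Answer: Price = 11.4205

Derivation:
d1 = (ln(S/K) + (r - q + 0.5*sigma^2) * T) / (sigma * sqrt(T)) = 0.31571797
d2 = d1 - sigma * sqrt(T) = -0.34896240
exp(-rT) = 0.98412732; exp(-qT) = 0.94176453
P = K * exp(-rT) * N(-d2) - S_0 * exp(-qT) * N(-d1)
N(-d1) = 0.37610829; N(-d2) = 0.63644123
P = 43.8800 * 0.98412732 * 0.63644123 - 45.3500 * 0.94176453 * 0.37610829 = 11.4205


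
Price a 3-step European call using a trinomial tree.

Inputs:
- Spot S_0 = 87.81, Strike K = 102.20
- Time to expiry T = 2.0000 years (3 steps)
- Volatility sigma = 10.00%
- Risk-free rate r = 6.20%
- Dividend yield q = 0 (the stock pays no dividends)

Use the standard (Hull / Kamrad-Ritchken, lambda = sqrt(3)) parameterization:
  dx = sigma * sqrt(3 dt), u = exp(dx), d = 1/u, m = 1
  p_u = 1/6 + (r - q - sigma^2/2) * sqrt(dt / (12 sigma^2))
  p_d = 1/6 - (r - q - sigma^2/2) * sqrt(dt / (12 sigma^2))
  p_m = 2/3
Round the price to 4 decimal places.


Answer: Price = V(0,0) = 3.0630

Derivation:
dt = T/N = 0.666667; dx = sigma*sqrt(3*dt) = 0.141421
u = exp(dx) = 1.151910; d = 1/u = 0.868123
p_u = 0.301017, p_m = 0.666667, p_d = 0.032316
Discount per step: exp(-r*dt) = 0.959509
Stock lattice S(k, j) with j the centered position index:
  k=0: S(0,+0) = 87.8100
  k=1: S(1,-1) = 76.2299; S(1,+0) = 87.8100; S(1,+1) = 101.1492
  k=2: S(2,-2) = 66.1770; S(2,-1) = 76.2299; S(2,+0) = 87.8100; S(2,+1) = 101.1492; S(2,+2) = 116.5148
  k=3: S(3,-3) = 57.4498; S(3,-2) = 66.1770; S(3,-1) = 76.2299; S(3,+0) = 87.8100; S(3,+1) = 101.1492; S(3,+2) = 116.5148; S(3,+3) = 134.2145
Terminal payoffs V(N, j) = max(S_T - K, 0):
  V(3,-3) = 0.000000; V(3,-2) = 0.000000; V(3,-1) = 0.000000; V(3,+0) = 0.000000; V(3,+1) = 0.000000; V(3,+2) = 14.314776; V(3,+3) = 32.014526
Backward induction: V(k, j) = exp(-r*dt) * [p_u * V(k+1, j+1) + p_m * V(k+1, j) + p_d * V(k+1, j-1)]
  V(2,-2) = exp(-r*dt) * [p_u*0.000000 + p_m*0.000000 + p_d*0.000000] = 0.000000
  V(2,-1) = exp(-r*dt) * [p_u*0.000000 + p_m*0.000000 + p_d*0.000000] = 0.000000
  V(2,+0) = exp(-r*dt) * [p_u*0.000000 + p_m*0.000000 + p_d*0.000000] = 0.000000
  V(2,+1) = exp(-r*dt) * [p_u*14.314776 + p_m*0.000000 + p_d*0.000000] = 4.134516
  V(2,+2) = exp(-r*dt) * [p_u*32.014526 + p_m*14.314776 + p_d*0.000000] = 18.403483
  V(1,-1) = exp(-r*dt) * [p_u*0.000000 + p_m*0.000000 + p_d*0.000000] = 0.000000
  V(1,+0) = exp(-r*dt) * [p_u*4.134516 + p_m*0.000000 + p_d*0.000000] = 1.194166
  V(1,+1) = exp(-r*dt) * [p_u*18.403483 + p_m*4.134516 + p_d*0.000000] = 7.960189
  V(0,+0) = exp(-r*dt) * [p_u*7.960189 + p_m*1.194166 + p_d*0.000000] = 3.063006


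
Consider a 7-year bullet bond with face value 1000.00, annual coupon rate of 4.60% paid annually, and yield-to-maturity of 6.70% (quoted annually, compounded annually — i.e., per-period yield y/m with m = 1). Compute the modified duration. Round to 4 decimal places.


Coupon per period c = face * coupon_rate / m = 46.000000
Periods per year m = 1; per-period yield y/m = 0.067000
Number of cashflows N = 7
Cashflows (t years, CF_t, discount factor 1/(1+y/m)^(m*t), PV):
  t = 1.0000: CF_t = 46.000000, DF = 0.937207, PV = 43.111528
  t = 2.0000: CF_t = 46.000000, DF = 0.878357, PV = 40.404431
  t = 3.0000: CF_t = 46.000000, DF = 0.823203, PV = 37.867320
  t = 4.0000: CF_t = 46.000000, DF = 0.771511, PV = 35.489522
  t = 5.0000: CF_t = 46.000000, DF = 0.723066, PV = 33.261033
  t = 6.0000: CF_t = 46.000000, DF = 0.677663, PV = 31.172477
  t = 7.0000: CF_t = 1046.000000, DF = 0.635110, PV = 664.325233
Price P = sum_t PV_t = 885.631544
First compute Macaulay numerator sum_t t * PV_t:
  t * PV_t at t = 1.0000: 43.111528
  t * PV_t at t = 2.0000: 80.808862
  t * PV_t at t = 3.0000: 113.601961
  t * PV_t at t = 4.0000: 141.958089
  t * PV_t at t = 5.0000: 166.305166
  t * PV_t at t = 6.0000: 187.034863
  t * PV_t at t = 7.0000: 4650.276631
Macaulay duration D = 5383.097099 / 885.631544 = 6.078258
Modified duration = D / (1 + y/m) = 6.078258 / (1 + 0.067000) = 5.696587

Answer: Modified duration = 5.6966


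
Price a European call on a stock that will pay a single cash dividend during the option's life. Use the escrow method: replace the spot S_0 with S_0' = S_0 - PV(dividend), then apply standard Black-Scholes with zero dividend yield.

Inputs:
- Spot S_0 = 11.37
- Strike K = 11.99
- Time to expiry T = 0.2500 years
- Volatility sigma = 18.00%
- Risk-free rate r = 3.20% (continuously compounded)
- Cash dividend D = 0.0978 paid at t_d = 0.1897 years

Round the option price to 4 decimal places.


Answer: Price = 0.1767

Derivation:
PV(D) = D * exp(-r * t_d) = 0.0978 * 0.99394799 = 0.09720811
S_0' = S_0 - PV(D) = 11.3700 - 0.09720811 = 11.27279189
d1 = (ln(S_0'/K) + (r + sigma^2/2)*T) / (sigma*sqrt(T)) = -0.55145494
d2 = d1 - sigma*sqrt(T) = -0.64145494
exp(-rT) = 0.99203191
N(d1) = 0.29066092; N(d2) = 0.26061357
C = S_0' * N(d1) - K * exp(-rT) * N(d2) = 11.27279189 * 0.29066092 - 11.9900 * 0.99203191 * 0.26061357 = 0.1767


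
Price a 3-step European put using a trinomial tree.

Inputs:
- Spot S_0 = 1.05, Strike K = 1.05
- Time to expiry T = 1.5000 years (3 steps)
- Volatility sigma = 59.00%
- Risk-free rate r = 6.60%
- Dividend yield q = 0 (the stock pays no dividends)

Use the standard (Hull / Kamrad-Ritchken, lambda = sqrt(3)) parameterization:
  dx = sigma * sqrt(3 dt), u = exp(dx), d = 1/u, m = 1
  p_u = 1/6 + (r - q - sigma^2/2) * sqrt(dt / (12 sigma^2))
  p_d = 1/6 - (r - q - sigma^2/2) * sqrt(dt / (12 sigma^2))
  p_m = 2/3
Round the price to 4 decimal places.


dt = T/N = 0.500000; dx = sigma*sqrt(3*dt) = 0.722599
u = exp(dx) = 2.059781; d = 1/u = 0.485489
p_u = 0.129284, p_m = 0.666667, p_d = 0.204049
Discount per step: exp(-r*dt) = 0.967539
Stock lattice S(k, j) with j the centered position index:
  k=0: S(0,+0) = 1.0500
  k=1: S(1,-1) = 0.5098; S(1,+0) = 1.0500; S(1,+1) = 2.1628
  k=2: S(2,-2) = 0.2475; S(2,-1) = 0.5098; S(2,+0) = 1.0500; S(2,+1) = 2.1628; S(2,+2) = 4.4548
  k=3: S(3,-3) = 0.1202; S(3,-2) = 0.2475; S(3,-1) = 0.5098; S(3,+0) = 1.0500; S(3,+1) = 2.1628; S(3,+2) = 4.4548; S(3,+3) = 9.1760
Terminal payoffs V(N, j) = max(K - S_T, 0):
  V(3,-3) = 0.929849; V(3,-2) = 0.802516; V(3,-1) = 0.540237; V(3,+0) = 0.000000; V(3,+1) = 0.000000; V(3,+2) = 0.000000; V(3,+3) = 0.000000
Backward induction: V(k, j) = exp(-r*dt) * [p_u * V(k+1, j+1) + p_m * V(k+1, j) + p_d * V(k+1, j-1)]
  V(2,-2) = exp(-r*dt) * [p_u*0.540237 + p_m*0.802516 + p_d*0.929849] = 0.768796
  V(2,-1) = exp(-r*dt) * [p_u*0.000000 + p_m*0.540237 + p_d*0.802516] = 0.506904
  V(2,+0) = exp(-r*dt) * [p_u*0.000000 + p_m*0.000000 + p_d*0.540237] = 0.106656
  V(2,+1) = exp(-r*dt) * [p_u*0.000000 + p_m*0.000000 + p_d*0.000000] = 0.000000
  V(2,+2) = exp(-r*dt) * [p_u*0.000000 + p_m*0.000000 + p_d*0.000000] = 0.000000
  V(1,-1) = exp(-r*dt) * [p_u*0.106656 + p_m*0.506904 + p_d*0.768796] = 0.492087
  V(1,+0) = exp(-r*dt) * [p_u*0.000000 + p_m*0.106656 + p_d*0.506904] = 0.168872
  V(1,+1) = exp(-r*dt) * [p_u*0.000000 + p_m*0.000000 + p_d*0.106656] = 0.021057
  V(0,+0) = exp(-r*dt) * [p_u*0.021057 + p_m*0.168872 + p_d*0.492087] = 0.208711

Answer: Price = V(0,0) = 0.2087


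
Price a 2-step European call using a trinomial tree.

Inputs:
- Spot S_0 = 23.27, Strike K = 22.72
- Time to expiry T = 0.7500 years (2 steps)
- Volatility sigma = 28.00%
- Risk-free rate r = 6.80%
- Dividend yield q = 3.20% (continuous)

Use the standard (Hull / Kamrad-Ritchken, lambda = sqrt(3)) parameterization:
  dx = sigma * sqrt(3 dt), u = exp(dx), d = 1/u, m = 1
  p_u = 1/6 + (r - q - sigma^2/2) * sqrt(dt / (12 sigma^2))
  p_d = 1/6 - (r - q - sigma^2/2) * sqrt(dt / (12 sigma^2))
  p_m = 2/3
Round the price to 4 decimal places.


Answer: Price = V(0,0) = 2.5551

Derivation:
dt = T/N = 0.375000; dx = sigma*sqrt(3*dt) = 0.296985
u = exp(dx) = 1.345795; d = 1/u = 0.743055
p_u = 0.164646, p_m = 0.666667, p_d = 0.168687
Discount per step: exp(-r*dt) = 0.974822
Stock lattice S(k, j) with j the centered position index:
  k=0: S(0,+0) = 23.2700
  k=1: S(1,-1) = 17.2909; S(1,+0) = 23.2700; S(1,+1) = 31.3166
  k=2: S(2,-2) = 12.8481; S(2,-1) = 17.2909; S(2,+0) = 23.2700; S(2,+1) = 31.3166; S(2,+2) = 42.1458
Terminal payoffs V(N, j) = max(S_T - K, 0):
  V(2,-2) = 0.000000; V(2,-1) = 0.000000; V(2,+0) = 0.550000; V(2,+1) = 8.596648; V(2,+2) = 19.425785
Backward induction: V(k, j) = exp(-r*dt) * [p_u * V(k+1, j+1) + p_m * V(k+1, j) + p_d * V(k+1, j-1)]
  V(1,-1) = exp(-r*dt) * [p_u*0.550000 + p_m*0.000000 + p_d*0.000000] = 0.088276
  V(1,+0) = exp(-r*dt) * [p_u*8.596648 + p_m*0.550000 + p_d*0.000000] = 1.737205
  V(1,+1) = exp(-r*dt) * [p_u*19.425785 + p_m*8.596648 + p_d*0.550000] = 8.795102
  V(0,+0) = exp(-r*dt) * [p_u*8.795102 + p_m*1.737205 + p_d*0.088276] = 2.555116


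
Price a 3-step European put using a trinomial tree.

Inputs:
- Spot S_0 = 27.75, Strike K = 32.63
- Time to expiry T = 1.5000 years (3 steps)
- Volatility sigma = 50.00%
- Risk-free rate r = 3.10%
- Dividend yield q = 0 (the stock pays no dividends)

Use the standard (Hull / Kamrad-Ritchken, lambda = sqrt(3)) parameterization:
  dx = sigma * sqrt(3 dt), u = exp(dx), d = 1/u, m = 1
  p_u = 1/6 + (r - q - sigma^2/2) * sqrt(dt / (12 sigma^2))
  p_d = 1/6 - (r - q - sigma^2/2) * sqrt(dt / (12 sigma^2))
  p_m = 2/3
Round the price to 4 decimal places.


Answer: Price = V(0,0) = 8.9286

Derivation:
dt = T/N = 0.500000; dx = sigma*sqrt(3*dt) = 0.612372
u = exp(dx) = 1.844803; d = 1/u = 0.542063
p_u = 0.128291, p_m = 0.666667, p_d = 0.205042
Discount per step: exp(-r*dt) = 0.984620
Stock lattice S(k, j) with j the centered position index:
  k=0: S(0,+0) = 27.7500
  k=1: S(1,-1) = 15.0423; S(1,+0) = 27.7500; S(1,+1) = 51.1933
  k=2: S(2,-2) = 8.1539; S(2,-1) = 15.0423; S(2,+0) = 27.7500; S(2,+1) = 51.1933; S(2,+2) = 94.4415
  k=3: S(3,-3) = 4.4199; S(3,-2) = 8.1539; S(3,-1) = 15.0423; S(3,+0) = 27.7500; S(3,+1) = 51.1933; S(3,+2) = 94.4415; S(3,+3) = 174.2260
Terminal payoffs V(N, j) = max(K - S_T, 0):
  V(3,-3) = 28.210094; V(3,-2) = 24.476144; V(3,-1) = 17.587743; V(3,+0) = 4.880000; V(3,+1) = 0.000000; V(3,+2) = 0.000000; V(3,+3) = 0.000000
Backward induction: V(k, j) = exp(-r*dt) * [p_u * V(k+1, j+1) + p_m * V(k+1, j) + p_d * V(k+1, j-1)]
  V(2,-2) = exp(-r*dt) * [p_u*17.587743 + p_m*24.476144 + p_d*28.210094] = 23.983400
  V(2,-1) = exp(-r*dt) * [p_u*4.880000 + p_m*17.587743 + p_d*24.476144] = 17.102704
  V(2,+0) = exp(-r*dt) * [p_u*0.000000 + p_m*4.880000 + p_d*17.587743] = 6.754056
  V(2,+1) = exp(-r*dt) * [p_u*0.000000 + p_m*0.000000 + p_d*4.880000] = 0.985215
  V(2,+2) = exp(-r*dt) * [p_u*0.000000 + p_m*0.000000 + p_d*0.000000] = 0.000000
  V(1,-1) = exp(-r*dt) * [p_u*6.754056 + p_m*17.102704 + p_d*23.983400] = 16.921566
  V(1,+0) = exp(-r*dt) * [p_u*0.985215 + p_m*6.754056 + p_d*17.102704] = 8.010738
  V(1,+1) = exp(-r*dt) * [p_u*0.000000 + p_m*0.985215 + p_d*6.754056] = 2.010273
  V(0,+0) = exp(-r*dt) * [p_u*2.010273 + p_m*8.010738 + p_d*16.921566] = 8.928554


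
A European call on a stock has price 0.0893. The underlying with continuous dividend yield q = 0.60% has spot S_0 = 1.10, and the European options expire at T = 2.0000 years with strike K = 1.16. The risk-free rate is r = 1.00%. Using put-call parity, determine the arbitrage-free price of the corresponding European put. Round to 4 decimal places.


Answer: Put price = 0.1395

Derivation:
Put-call parity: C - P = S_0 * exp(-qT) - K * exp(-rT).
S_0 * exp(-qT) = 1.1000 * 0.98807171 = 1.08687888
K * exp(-rT) = 1.1600 * 0.98019867 = 1.13703046
P = C - S*exp(-qT) + K*exp(-rT)
P = 0.0893 - 1.08687888 + 1.13703046 = 0.1395


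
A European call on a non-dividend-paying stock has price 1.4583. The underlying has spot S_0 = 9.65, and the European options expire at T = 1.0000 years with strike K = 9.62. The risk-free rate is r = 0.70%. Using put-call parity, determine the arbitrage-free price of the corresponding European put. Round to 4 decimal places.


Put-call parity: C - P = S_0 * exp(-qT) - K * exp(-rT).
S_0 * exp(-qT) = 9.6500 * 1.00000000 = 9.65000000
K * exp(-rT) = 9.6200 * 0.99302444 = 9.55289514
P = C - S*exp(-qT) + K*exp(-rT)
P = 1.4583 - 9.65000000 + 9.55289514 = 1.3612

Answer: Put price = 1.3612


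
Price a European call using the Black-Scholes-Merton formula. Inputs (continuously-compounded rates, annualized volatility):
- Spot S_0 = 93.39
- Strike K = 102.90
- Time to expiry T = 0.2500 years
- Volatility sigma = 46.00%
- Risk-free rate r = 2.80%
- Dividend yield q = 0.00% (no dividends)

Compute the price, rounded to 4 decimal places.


d1 = (ln(S/K) + (r - q + 0.5*sigma^2) * T) / (sigma * sqrt(T)) = -0.27618856
d2 = d1 - sigma * sqrt(T) = -0.50618856
exp(-rT) = 0.99302444; exp(-qT) = 1.00000000
C = S_0 * exp(-qT) * N(d1) - K * exp(-rT) * N(d2)
N(d1) = 0.39120162; N(d2) = 0.30636214
C = 93.3900 * 1.00000000 * 0.39120162 - 102.9000 * 0.99302444 * 0.30636214 = 5.2296

Answer: Price = 5.2296


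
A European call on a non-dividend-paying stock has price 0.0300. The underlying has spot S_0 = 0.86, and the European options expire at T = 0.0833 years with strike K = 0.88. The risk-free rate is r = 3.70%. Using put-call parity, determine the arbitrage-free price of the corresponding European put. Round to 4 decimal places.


Answer: Put price = 0.0473

Derivation:
Put-call parity: C - P = S_0 * exp(-qT) - K * exp(-rT).
S_0 * exp(-qT) = 0.8600 * 1.00000000 = 0.86000000
K * exp(-rT) = 0.8800 * 0.99692264 = 0.87729193
P = C - S*exp(-qT) + K*exp(-rT)
P = 0.0300 - 0.86000000 + 0.87729193 = 0.0473


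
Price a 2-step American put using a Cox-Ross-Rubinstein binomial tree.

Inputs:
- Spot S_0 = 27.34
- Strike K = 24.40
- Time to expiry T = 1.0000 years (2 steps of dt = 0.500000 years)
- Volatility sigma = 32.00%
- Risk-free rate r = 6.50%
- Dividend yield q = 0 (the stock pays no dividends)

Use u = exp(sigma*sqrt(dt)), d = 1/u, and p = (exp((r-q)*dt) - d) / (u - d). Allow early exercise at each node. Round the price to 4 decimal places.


Answer: Price = V(0,0) = 1.5388

Derivation:
dt = T/N = 0.500000
u = exp(sigma*sqrt(dt)) = 1.253919; d = 1/u = 0.797499
p = (exp((r-q)*dt) - d) / (u - d) = 0.516048
Discount per step: exp(-r*dt) = 0.968022
Stock lattice S(k, i) with i counting down-moves:
  k=0: S(0,0) = 27.3400
  k=1: S(1,0) = 34.2822; S(1,1) = 21.8036
  k=2: S(2,0) = 42.9871; S(2,1) = 27.3400; S(2,2) = 17.3884
Terminal payoffs V(N, i) = max(K - S_T, 0):
  V(2,0) = 0.000000; V(2,1) = 0.000000; V(2,2) = 7.011614
Backward induction: V(k, i) = exp(-r*dt) * [p * V(k+1, i) + (1-p) * V(k+1, i+1)]; then take max(V_cont, immediate exercise) for American.
  V(1,0) = exp(-r*dt) * [p*0.000000 + (1-p)*0.000000] = 0.000000; exercise = 0.000000; V(1,0) = max -> 0.000000
  V(1,1) = exp(-r*dt) * [p*0.000000 + (1-p)*7.011614] = 3.284778; exercise = 2.596366; V(1,1) = max -> 3.284778
  V(0,0) = exp(-r*dt) * [p*0.000000 + (1-p)*3.284778] = 1.538842; exercise = 0.000000; V(0,0) = max -> 1.538842


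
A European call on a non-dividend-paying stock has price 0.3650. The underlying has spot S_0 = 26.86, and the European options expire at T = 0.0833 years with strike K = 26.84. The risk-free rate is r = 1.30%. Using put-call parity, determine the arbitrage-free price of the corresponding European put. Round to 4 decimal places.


Answer: Put price = 0.3160

Derivation:
Put-call parity: C - P = S_0 * exp(-qT) - K * exp(-rT).
S_0 * exp(-qT) = 26.8600 * 1.00000000 = 26.86000000
K * exp(-rT) = 26.8400 * 0.99891769 = 26.81095070
P = C - S*exp(-qT) + K*exp(-rT)
P = 0.3650 - 26.86000000 + 26.81095070 = 0.3160


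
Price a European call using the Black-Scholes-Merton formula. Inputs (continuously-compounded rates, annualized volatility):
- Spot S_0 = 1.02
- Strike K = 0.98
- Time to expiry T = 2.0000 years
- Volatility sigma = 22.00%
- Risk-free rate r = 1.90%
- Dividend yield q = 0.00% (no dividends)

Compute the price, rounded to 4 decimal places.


Answer: Price = 0.1634

Derivation:
d1 = (ln(S/K) + (r - q + 0.5*sigma^2) * T) / (sigma * sqrt(T)) = 0.40628213
d2 = d1 - sigma * sqrt(T) = 0.09515515
exp(-rT) = 0.96271294; exp(-qT) = 1.00000000
C = S_0 * exp(-qT) * N(d1) - K * exp(-rT) * N(d2)
N(d1) = 0.65773234; N(d2) = 0.53790420
C = 1.0200 * 1.00000000 * 0.65773234 - 0.9800 * 0.96271294 * 0.53790420 = 0.1634


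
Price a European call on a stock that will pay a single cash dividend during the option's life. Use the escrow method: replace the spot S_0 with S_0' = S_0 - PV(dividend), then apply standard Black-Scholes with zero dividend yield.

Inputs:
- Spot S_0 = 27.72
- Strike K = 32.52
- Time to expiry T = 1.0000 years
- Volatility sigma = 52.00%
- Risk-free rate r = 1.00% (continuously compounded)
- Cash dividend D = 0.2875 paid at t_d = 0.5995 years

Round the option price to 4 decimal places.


PV(D) = D * exp(-r * t_d) = 0.2875 * 0.99402293 = 0.28578159
S_0' = S_0 - PV(D) = 27.7200 - 0.28578159 = 27.43421841
d1 = (ln(S_0'/K) + (r + sigma^2/2)*T) / (sigma*sqrt(T)) = -0.04781578
d2 = d1 - sigma*sqrt(T) = -0.56781578
exp(-rT) = 0.99004983
N(d1) = 0.48093153; N(d2) = 0.28508003
C = S_0' * N(d1) - K * exp(-rT) * N(d2) = 27.43421841 * 0.48093153 - 32.5200 * 0.99004983 * 0.28508003 = 4.0154

Answer: Price = 4.0154


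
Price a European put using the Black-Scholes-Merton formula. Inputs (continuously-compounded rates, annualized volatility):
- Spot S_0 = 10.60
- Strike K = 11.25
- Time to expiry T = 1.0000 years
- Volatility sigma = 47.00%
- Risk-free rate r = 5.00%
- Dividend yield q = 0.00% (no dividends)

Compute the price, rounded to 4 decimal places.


d1 = (ln(S/K) + (r - q + 0.5*sigma^2) * T) / (sigma * sqrt(T)) = 0.21475718
d2 = d1 - sigma * sqrt(T) = -0.25524282
exp(-rT) = 0.95122942; exp(-qT) = 1.00000000
P = K * exp(-rT) * N(-d2) - S_0 * exp(-qT) * N(-d1)
N(-d1) = 0.41497832; N(-d2) = 0.60073222
P = 11.2500 * 0.95122942 * 0.60073222 - 10.6000 * 1.00000000 * 0.41497832 = 2.0299

Answer: Price = 2.0299


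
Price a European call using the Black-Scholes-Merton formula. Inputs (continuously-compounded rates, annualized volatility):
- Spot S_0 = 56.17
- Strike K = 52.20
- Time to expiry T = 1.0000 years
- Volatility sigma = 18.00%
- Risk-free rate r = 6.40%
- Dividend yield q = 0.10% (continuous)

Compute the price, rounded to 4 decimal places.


Answer: Price = 8.3693

Derivation:
d1 = (ln(S/K) + (r - q + 0.5*sigma^2) * T) / (sigma * sqrt(T)) = 0.84722395
d2 = d1 - sigma * sqrt(T) = 0.66722395
exp(-rT) = 0.93800500; exp(-qT) = 0.99900050
C = S_0 * exp(-qT) * N(d1) - K * exp(-rT) * N(d2)
N(d1) = 0.80156485; N(d2) = 0.74768545
C = 56.1700 * 0.99900050 * 0.80156485 - 52.2000 * 0.93800500 * 0.74768545 = 8.3693


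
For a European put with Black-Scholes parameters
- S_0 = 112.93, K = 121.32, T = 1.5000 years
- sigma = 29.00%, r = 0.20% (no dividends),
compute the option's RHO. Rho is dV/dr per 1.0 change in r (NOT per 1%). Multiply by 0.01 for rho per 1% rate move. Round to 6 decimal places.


Answer: Rho = -116.961616

Derivation:
d1 = -0.0157345228; d2 = -0.3709105355
phi(d1) = 0.3988928993; exp(-qT) = 1.0000000000; exp(-rT) = 0.9970044955
N(-d2) = 0.6446479161
Rho = -K*T*exp(-rT)*N(-d2) = -121.3200 * 1.5000 * 0.9970044955 * 0.6446479161 = -116.961616


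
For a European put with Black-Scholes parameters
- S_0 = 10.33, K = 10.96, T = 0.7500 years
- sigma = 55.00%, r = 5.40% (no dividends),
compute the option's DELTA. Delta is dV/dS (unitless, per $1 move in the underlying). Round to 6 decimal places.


d1 = 0.1988971711; d2 = -0.2774168010
phi(d1) = 0.3911287163; exp(-qT) = 1.0000000000; exp(-rT) = 0.9603091645
N(-d1) = 0.4211715912
Delta = -exp(-qT) * N(-d1) = -1.0000000000 * 0.4211715912 = -0.421172

Answer: Delta = -0.421172


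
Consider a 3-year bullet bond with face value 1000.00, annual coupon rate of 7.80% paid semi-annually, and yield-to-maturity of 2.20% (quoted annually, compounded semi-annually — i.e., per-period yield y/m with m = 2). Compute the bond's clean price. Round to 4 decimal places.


Coupon per period c = face * coupon_rate / m = 39.000000
Periods per year m = 2; per-period yield y/m = 0.011000
Number of cashflows N = 6
Cashflows (t years, CF_t, discount factor 1/(1+y/m)^(m*t), PV):
  t = 0.5000: CF_t = 39.000000, DF = 0.989120, PV = 38.575668
  t = 1.0000: CF_t = 39.000000, DF = 0.978358, PV = 38.155952
  t = 1.5000: CF_t = 39.000000, DF = 0.967713, PV = 37.740803
  t = 2.0000: CF_t = 39.000000, DF = 0.957184, PV = 37.330171
  t = 2.5000: CF_t = 39.000000, DF = 0.946769, PV = 36.924007
  t = 3.0000: CF_t = 1039.000000, DF = 0.936468, PV = 972.990531
Price P = sum_t PV_t = 1161.717133

Answer: Price = 1161.7171


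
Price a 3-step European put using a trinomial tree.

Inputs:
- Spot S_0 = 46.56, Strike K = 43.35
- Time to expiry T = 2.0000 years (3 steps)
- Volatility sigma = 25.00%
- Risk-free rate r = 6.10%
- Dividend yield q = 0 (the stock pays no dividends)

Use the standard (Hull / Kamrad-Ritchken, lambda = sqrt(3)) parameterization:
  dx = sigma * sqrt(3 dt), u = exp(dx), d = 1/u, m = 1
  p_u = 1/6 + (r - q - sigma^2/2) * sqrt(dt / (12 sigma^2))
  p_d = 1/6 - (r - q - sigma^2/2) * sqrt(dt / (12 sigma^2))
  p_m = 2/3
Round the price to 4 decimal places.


dt = T/N = 0.666667; dx = sigma*sqrt(3*dt) = 0.353553
u = exp(dx) = 1.424119; d = 1/u = 0.702189
p_u = 0.194715, p_m = 0.666667, p_d = 0.138618
Discount per step: exp(-r*dt) = 0.960149
Stock lattice S(k, j) with j the centered position index:
  k=0: S(0,+0) = 46.5600
  k=1: S(1,-1) = 32.6939; S(1,+0) = 46.5600; S(1,+1) = 66.3070
  k=2: S(2,-2) = 22.9573; S(2,-1) = 32.6939; S(2,+0) = 46.5600; S(2,+1) = 66.3070; S(2,+2) = 94.4290
  k=3: S(3,-3) = 16.1203; S(3,-2) = 22.9573; S(3,-1) = 32.6939; S(3,+0) = 46.5600; S(3,+1) = 66.3070; S(3,+2) = 94.4290; S(3,+3) = 134.4782
Terminal payoffs V(N, j) = max(K - S_T, 0):
  V(3,-3) = 27.229663; V(3,-2) = 20.392722; V(3,-1) = 10.656103; V(3,+0) = 0.000000; V(3,+1) = 0.000000; V(3,+2) = 0.000000; V(3,+3) = 0.000000
Backward induction: V(k, j) = exp(-r*dt) * [p_u * V(k+1, j+1) + p_m * V(k+1, j) + p_d * V(k+1, j-1)]
  V(2,-2) = exp(-r*dt) * [p_u*10.656103 + p_m*20.392722 + p_d*27.229663] = 18.669694
  V(2,-1) = exp(-r*dt) * [p_u*0.000000 + p_m*10.656103 + p_d*20.392722] = 9.535115
  V(2,+0) = exp(-r*dt) * [p_u*0.000000 + p_m*0.000000 + p_d*10.656103] = 1.418264
  V(2,+1) = exp(-r*dt) * [p_u*0.000000 + p_m*0.000000 + p_d*0.000000] = 0.000000
  V(2,+2) = exp(-r*dt) * [p_u*0.000000 + p_m*0.000000 + p_d*0.000000] = 0.000000
  V(1,-1) = exp(-r*dt) * [p_u*1.418264 + p_m*9.535115 + p_d*18.669694] = 8.853399
  V(1,+0) = exp(-r*dt) * [p_u*0.000000 + p_m*1.418264 + p_d*9.535115] = 2.176897
  V(1,+1) = exp(-r*dt) * [p_u*0.000000 + p_m*0.000000 + p_d*1.418264] = 0.188762
  V(0,+0) = exp(-r*dt) * [p_u*0.188762 + p_m*2.176897 + p_d*8.853399] = 2.607055

Answer: Price = V(0,0) = 2.6071


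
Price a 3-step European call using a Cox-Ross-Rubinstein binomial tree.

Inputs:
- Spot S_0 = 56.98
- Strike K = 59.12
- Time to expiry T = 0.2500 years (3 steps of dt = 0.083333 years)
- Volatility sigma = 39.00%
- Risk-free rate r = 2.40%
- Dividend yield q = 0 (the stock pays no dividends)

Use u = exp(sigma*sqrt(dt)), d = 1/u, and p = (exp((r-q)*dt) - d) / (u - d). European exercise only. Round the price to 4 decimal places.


dt = T/N = 0.083333
u = exp(sigma*sqrt(dt)) = 1.119165; d = 1/u = 0.893523
p = (exp((r-q)*dt) - d) / (u - d) = 0.480756
Discount per step: exp(-r*dt) = 0.998002
Stock lattice S(k, i) with i counting down-moves:
  k=0: S(0,0) = 56.9800
  k=1: S(1,0) = 63.7700; S(1,1) = 50.9129
  k=2: S(2,0) = 71.3692; S(2,1) = 56.9800; S(2,2) = 45.4919
  k=3: S(3,0) = 79.8740; S(3,1) = 63.7700; S(3,2) = 50.9129; S(3,3) = 40.6480
Terminal payoffs V(N, i) = max(S_T - K, 0):
  V(3,0) = 20.753987; V(3,1) = 4.650049; V(3,2) = 0.000000; V(3,3) = 0.000000
Backward induction: V(k, i) = exp(-r*dt) * [p * V(k+1, i) + (1-p) * V(k+1, i+1)].
  V(2,0) = exp(-r*dt) * [p*20.753987 + (1-p)*4.650049] = 12.367360
  V(2,1) = exp(-r*dt) * [p*4.650049 + (1-p)*0.000000] = 2.231074
  V(2,2) = exp(-r*dt) * [p*0.000000 + (1-p)*0.000000] = 0.000000
  V(1,0) = exp(-r*dt) * [p*12.367360 + (1-p)*2.231074] = 7.089963
  V(1,1) = exp(-r*dt) * [p*2.231074 + (1-p)*0.000000] = 1.070460
  V(0,0) = exp(-r*dt) * [p*7.089963 + (1-p)*1.070460] = 3.956453

Answer: Price = V(0,0) = 3.9565


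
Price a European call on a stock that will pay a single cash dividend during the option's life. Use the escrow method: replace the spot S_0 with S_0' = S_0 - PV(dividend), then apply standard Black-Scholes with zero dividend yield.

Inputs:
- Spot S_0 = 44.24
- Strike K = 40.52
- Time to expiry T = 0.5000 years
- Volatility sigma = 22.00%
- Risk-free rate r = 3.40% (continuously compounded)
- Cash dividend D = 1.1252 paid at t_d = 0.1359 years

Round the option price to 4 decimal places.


Answer: Price = 4.5384

Derivation:
PV(D) = D * exp(-r * t_d) = 1.1252 * 0.99539006 = 1.12001289
S_0' = S_0 - PV(D) = 44.2400 - 1.12001289 = 43.11998711
d1 = (ln(S_0'/K) + (r + sigma^2/2)*T) / (sigma*sqrt(T)) = 0.58684044
d2 = d1 - sigma*sqrt(T) = 0.43127695
exp(-rT) = 0.98314368
N(d1) = 0.72134456; N(d2) = 0.66686650
C = S_0' * N(d1) - K * exp(-rT) * N(d2) = 43.11998711 * 0.72134456 - 40.5200 * 0.98314368 * 0.66686650 = 4.5384


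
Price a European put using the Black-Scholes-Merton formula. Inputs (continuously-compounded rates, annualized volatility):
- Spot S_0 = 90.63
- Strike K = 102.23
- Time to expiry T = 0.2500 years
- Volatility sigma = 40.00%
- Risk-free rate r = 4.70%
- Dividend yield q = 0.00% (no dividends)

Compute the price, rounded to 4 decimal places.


d1 = (ln(S/K) + (r - q + 0.5*sigma^2) * T) / (sigma * sqrt(T)) = -0.44344946
d2 = d1 - sigma * sqrt(T) = -0.64344946
exp(-rT) = 0.98831876; exp(-qT) = 1.00000000
P = K * exp(-rT) * N(-d2) - S_0 * exp(-qT) * N(-d1)
N(-d1) = 0.67127967; N(-d2) = 0.74003375
P = 102.2300 * 0.98831876 * 0.74003375 - 90.6300 * 1.00000000 * 0.67127967 = 13.9318

Answer: Price = 13.9318


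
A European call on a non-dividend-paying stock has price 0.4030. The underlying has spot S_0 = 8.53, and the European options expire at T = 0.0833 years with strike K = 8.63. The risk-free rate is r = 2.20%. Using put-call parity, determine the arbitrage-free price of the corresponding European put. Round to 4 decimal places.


Answer: Put price = 0.4872

Derivation:
Put-call parity: C - P = S_0 * exp(-qT) - K * exp(-rT).
S_0 * exp(-qT) = 8.5300 * 1.00000000 = 8.53000000
K * exp(-rT) = 8.6300 * 0.99816908 = 8.61419914
P = C - S*exp(-qT) + K*exp(-rT)
P = 0.4030 - 8.53000000 + 8.61419914 = 0.4872


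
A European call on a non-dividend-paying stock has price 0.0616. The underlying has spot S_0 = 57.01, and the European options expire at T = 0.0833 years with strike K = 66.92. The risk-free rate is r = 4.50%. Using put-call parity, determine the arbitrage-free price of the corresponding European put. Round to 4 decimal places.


Put-call parity: C - P = S_0 * exp(-qT) - K * exp(-rT).
S_0 * exp(-qT) = 57.0100 * 1.00000000 = 57.01000000
K * exp(-rT) = 66.9200 * 0.99625852 = 66.66961995
P = C - S*exp(-qT) + K*exp(-rT)
P = 0.0616 - 57.01000000 + 66.66961995 = 9.7212

Answer: Put price = 9.7212


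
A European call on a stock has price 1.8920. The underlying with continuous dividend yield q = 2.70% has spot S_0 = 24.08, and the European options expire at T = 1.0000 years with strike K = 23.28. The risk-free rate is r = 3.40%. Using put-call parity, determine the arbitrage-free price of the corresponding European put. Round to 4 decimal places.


Answer: Put price = 0.9552

Derivation:
Put-call parity: C - P = S_0 * exp(-qT) - K * exp(-rT).
S_0 * exp(-qT) = 24.0800 * 0.97336124 = 23.43853870
K * exp(-rT) = 23.2800 * 0.96657150 = 22.50178463
P = C - S*exp(-qT) + K*exp(-rT)
P = 1.8920 - 23.43853870 + 22.50178463 = 0.9552


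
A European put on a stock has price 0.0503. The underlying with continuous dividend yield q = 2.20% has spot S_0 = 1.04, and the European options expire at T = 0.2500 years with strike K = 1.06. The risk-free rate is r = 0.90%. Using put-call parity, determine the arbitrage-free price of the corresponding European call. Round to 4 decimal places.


Answer: Call price = 0.0270

Derivation:
Put-call parity: C - P = S_0 * exp(-qT) - K * exp(-rT).
S_0 * exp(-qT) = 1.0400 * 0.99451510 = 1.03429570
K * exp(-rT) = 1.0600 * 0.99775253 = 1.05761768
C = P + S*exp(-qT) - K*exp(-rT)
C = 0.0503 + 1.03429570 - 1.05761768 = 0.0270


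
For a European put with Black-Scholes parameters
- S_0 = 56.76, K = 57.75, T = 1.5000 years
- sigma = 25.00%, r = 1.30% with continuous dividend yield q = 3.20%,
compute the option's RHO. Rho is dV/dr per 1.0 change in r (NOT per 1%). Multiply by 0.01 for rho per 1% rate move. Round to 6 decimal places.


d1 = 0.0035387056; d2 = -0.3026475122
phi(d1) = 0.3989397825; exp(-qT) = 0.9531337871; exp(-rT) = 0.9806888952
N(-d2) = 0.6189207490
Rho = -K*T*exp(-rT)*N(-d2) = -57.7500 * 1.5000 * 0.9806888952 * 0.6189207490 = -52.578664

Answer: Rho = -52.578664


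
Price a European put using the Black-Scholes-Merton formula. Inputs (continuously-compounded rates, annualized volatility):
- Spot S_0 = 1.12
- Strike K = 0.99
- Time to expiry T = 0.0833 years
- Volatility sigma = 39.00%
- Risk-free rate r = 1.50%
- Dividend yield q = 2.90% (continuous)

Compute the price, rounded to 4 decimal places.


d1 = (ln(S/K) + (r - q + 0.5*sigma^2) * T) / (sigma * sqrt(T)) = 1.14202995
d2 = d1 - sigma * sqrt(T) = 1.02946917
exp(-rT) = 0.99875128; exp(-qT) = 0.99758722
P = K * exp(-rT) * N(-d2) - S_0 * exp(-qT) * N(-d1)
N(-d1) = 0.12672079; N(-d2) = 0.15162963
P = 0.9900 * 0.99875128 * 0.15162963 - 1.1200 * 0.99758722 * 0.12672079 = 0.0083

Answer: Price = 0.0083


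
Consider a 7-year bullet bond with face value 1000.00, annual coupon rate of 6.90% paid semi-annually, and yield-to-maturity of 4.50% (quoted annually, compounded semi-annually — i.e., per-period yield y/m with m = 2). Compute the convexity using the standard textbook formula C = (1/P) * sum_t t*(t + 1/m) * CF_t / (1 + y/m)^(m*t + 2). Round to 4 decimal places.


Answer: Convexity = 38.5592

Derivation:
Coupon per period c = face * coupon_rate / m = 34.500000
Periods per year m = 2; per-period yield y/m = 0.022500
Number of cashflows N = 14
Cashflows (t years, CF_t, discount factor 1/(1+y/m)^(m*t), PV):
  t = 0.5000: CF_t = 34.500000, DF = 0.977995, PV = 33.740831
  t = 1.0000: CF_t = 34.500000, DF = 0.956474, PV = 32.998368
  t = 1.5000: CF_t = 34.500000, DF = 0.935427, PV = 32.272243
  t = 2.0000: CF_t = 34.500000, DF = 0.914843, PV = 31.562095
  t = 2.5000: CF_t = 34.500000, DF = 0.894712, PV = 30.867575
  t = 3.0000: CF_t = 34.500000, DF = 0.875024, PV = 30.188337
  t = 3.5000: CF_t = 34.500000, DF = 0.855769, PV = 29.524046
  t = 4.0000: CF_t = 34.500000, DF = 0.836938, PV = 28.874373
  t = 4.5000: CF_t = 34.500000, DF = 0.818522, PV = 28.238996
  t = 5.0000: CF_t = 34.500000, DF = 0.800510, PV = 27.617600
  t = 5.5000: CF_t = 34.500000, DF = 0.782895, PV = 27.009877
  t = 6.0000: CF_t = 34.500000, DF = 0.765667, PV = 26.415528
  t = 6.5000: CF_t = 34.500000, DF = 0.748819, PV = 25.834257
  t = 7.0000: CF_t = 1034.500000, DF = 0.732341, PV = 757.607144
Price P = sum_t PV_t = 1142.751271
Convexity numerator sum_t t*(t + 1/m) * CF_t / (1+y/m)^(m*t + 2):
  t = 0.5000: term = 16.136121
  t = 1.0000: term = 47.343143
  t = 1.5000: term = 92.602725
  t = 2.0000: term = 150.941687
  t = 2.5000: term = 221.430348
  t = 3.0000: term = 303.180916
  t = 3.5000: term = 395.345938
  t = 4.0000: term = 497.116792
  t = 4.5000: term = 607.722240
  t = 5.0000: term = 726.427018
  t = 5.5000: term = 852.530486
  t = 6.0000: term = 985.365310
  t = 6.5000: term = 1124.296197
  t = 7.0000: term = 38043.172941
Convexity = (1/P) * sum = 44063.611861 / 1142.751271 = 38.559232


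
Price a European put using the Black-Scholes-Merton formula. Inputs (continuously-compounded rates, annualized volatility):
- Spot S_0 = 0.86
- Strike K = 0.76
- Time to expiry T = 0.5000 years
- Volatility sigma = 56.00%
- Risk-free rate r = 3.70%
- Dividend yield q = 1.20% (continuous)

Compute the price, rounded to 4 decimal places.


d1 = (ln(S/K) + (r - q + 0.5*sigma^2) * T) / (sigma * sqrt(T)) = 0.54172955
d2 = d1 - sigma * sqrt(T) = 0.14574975
exp(-rT) = 0.98167007; exp(-qT) = 0.99401796
P = K * exp(-rT) * N(-d2) - S_0 * exp(-qT) * N(-d1)
N(-d1) = 0.29400242; N(-d2) = 0.44205947
P = 0.7600 * 0.98167007 * 0.44205947 - 0.8600 * 0.99401796 * 0.29400242 = 0.0785

Answer: Price = 0.0785


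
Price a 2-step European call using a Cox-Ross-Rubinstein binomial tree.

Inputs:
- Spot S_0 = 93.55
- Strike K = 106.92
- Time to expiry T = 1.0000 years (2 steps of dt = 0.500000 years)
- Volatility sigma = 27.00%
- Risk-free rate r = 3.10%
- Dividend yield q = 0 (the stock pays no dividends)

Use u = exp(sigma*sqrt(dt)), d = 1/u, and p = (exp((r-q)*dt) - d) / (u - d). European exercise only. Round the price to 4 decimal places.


Answer: Price = V(0,0) = 7.1014

Derivation:
dt = T/N = 0.500000
u = exp(sigma*sqrt(dt)) = 1.210361; d = 1/u = 0.826200
p = (exp((r-q)*dt) - d) / (u - d) = 0.493077
Discount per step: exp(-r*dt) = 0.984620
Stock lattice S(k, i) with i counting down-moves:
  k=0: S(0,0) = 93.5500
  k=1: S(1,0) = 113.2293; S(1,1) = 77.2910
  k=2: S(2,0) = 137.0483; S(2,1) = 93.5500; S(2,2) = 63.8578
Terminal payoffs V(N, i) = max(S_T - K, 0):
  V(2,0) = 30.128341; V(2,1) = 0.000000; V(2,2) = 0.000000
Backward induction: V(k, i) = exp(-r*dt) * [p * V(k+1, i) + (1-p) * V(k+1, i+1)].
  V(1,0) = exp(-r*dt) * [p*30.128341 + (1-p)*0.000000] = 14.627096
  V(1,1) = exp(-r*dt) * [p*0.000000 + (1-p)*0.000000] = 0.000000
  V(0,0) = exp(-r*dt) * [p*14.627096 + (1-p)*0.000000] = 7.101351
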